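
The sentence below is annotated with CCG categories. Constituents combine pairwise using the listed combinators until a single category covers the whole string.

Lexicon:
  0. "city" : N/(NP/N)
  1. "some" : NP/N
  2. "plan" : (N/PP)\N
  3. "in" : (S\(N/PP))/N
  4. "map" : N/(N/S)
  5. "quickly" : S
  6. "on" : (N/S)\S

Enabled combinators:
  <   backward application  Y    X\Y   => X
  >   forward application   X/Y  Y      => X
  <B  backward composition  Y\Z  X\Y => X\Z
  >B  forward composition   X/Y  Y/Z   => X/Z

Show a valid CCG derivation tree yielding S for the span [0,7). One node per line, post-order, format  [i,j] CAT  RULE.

[0,7] S   <
  [0,3] N/PP   <
    [0,2] N   >
      [0,1] "city" : N/(NP/N)
      [1,2] "some" : NP/N
    [2,3] "plan" : (N/PP)\N
  [3,7] S\(N/PP)   >
    [3,4] "in" : (S\(N/PP))/N
    [4,7] N   >
      [4,5] "map" : N/(N/S)
      [5,7] N/S   <
        [5,6] "quickly" : S
        [6,7] "on" : (N/S)\S

[0,1] N/(NP/N)  lex  "city"
[1,2] NP/N  lex  "some"
[0,2] N  >  k=1
[2,3] (N/PP)\N  lex  "plan"
[0,3] N/PP  <  k=2
[3,4] (S\(N/PP))/N  lex  "in"
[4,5] N/(N/S)  lex  "map"
[5,6] S  lex  "quickly"
[6,7] (N/S)\S  lex  "on"
[5,7] N/S  <  k=6
[4,7] N  >  k=5
[3,7] S\(N/PP)  >  k=4
[0,7] S  <  k=3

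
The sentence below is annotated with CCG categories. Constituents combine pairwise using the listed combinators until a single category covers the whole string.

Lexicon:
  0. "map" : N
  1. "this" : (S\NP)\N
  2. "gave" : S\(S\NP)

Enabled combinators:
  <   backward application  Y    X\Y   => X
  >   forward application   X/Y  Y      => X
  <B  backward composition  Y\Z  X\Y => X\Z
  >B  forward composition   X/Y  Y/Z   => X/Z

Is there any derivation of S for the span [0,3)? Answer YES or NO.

[0,3] S   <
  [0,1] "map" : N
  [1,3] S\N   <B
    [1,2] "this" : (S\NP)\N
    [2,3] "gave" : S\(S\NP)

YES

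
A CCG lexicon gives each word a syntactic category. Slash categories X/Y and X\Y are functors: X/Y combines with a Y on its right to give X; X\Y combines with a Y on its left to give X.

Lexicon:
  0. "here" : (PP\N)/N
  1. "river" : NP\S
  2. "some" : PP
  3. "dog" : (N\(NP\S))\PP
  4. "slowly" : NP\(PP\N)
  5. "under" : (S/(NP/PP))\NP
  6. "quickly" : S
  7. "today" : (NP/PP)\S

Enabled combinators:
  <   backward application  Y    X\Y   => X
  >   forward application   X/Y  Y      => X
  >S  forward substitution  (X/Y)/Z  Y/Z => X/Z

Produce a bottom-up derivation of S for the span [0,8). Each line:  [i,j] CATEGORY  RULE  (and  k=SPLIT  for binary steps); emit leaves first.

[0,8] S   >
  [0,6] S/(NP/PP)   <
    [0,5] NP   <
      [0,4] PP\N   >
        [0,1] "here" : (PP\N)/N
        [1,4] N   <
          [1,2] "river" : NP\S
          [2,4] N\(NP\S)   <
            [2,3] "some" : PP
            [3,4] "dog" : (N\(NP\S))\PP
      [4,5] "slowly" : NP\(PP\N)
    [5,6] "under" : (S/(NP/PP))\NP
  [6,8] NP/PP   <
    [6,7] "quickly" : S
    [7,8] "today" : (NP/PP)\S

[0,1] (PP\N)/N  lex  "here"
[1,2] NP\S  lex  "river"
[2,3] PP  lex  "some"
[3,4] (N\(NP\S))\PP  lex  "dog"
[2,4] N\(NP\S)  <  k=3
[1,4] N  <  k=2
[0,4] PP\N  >  k=1
[4,5] NP\(PP\N)  lex  "slowly"
[0,5] NP  <  k=4
[5,6] (S/(NP/PP))\NP  lex  "under"
[0,6] S/(NP/PP)  <  k=5
[6,7] S  lex  "quickly"
[7,8] (NP/PP)\S  lex  "today"
[6,8] NP/PP  <  k=7
[0,8] S  >  k=6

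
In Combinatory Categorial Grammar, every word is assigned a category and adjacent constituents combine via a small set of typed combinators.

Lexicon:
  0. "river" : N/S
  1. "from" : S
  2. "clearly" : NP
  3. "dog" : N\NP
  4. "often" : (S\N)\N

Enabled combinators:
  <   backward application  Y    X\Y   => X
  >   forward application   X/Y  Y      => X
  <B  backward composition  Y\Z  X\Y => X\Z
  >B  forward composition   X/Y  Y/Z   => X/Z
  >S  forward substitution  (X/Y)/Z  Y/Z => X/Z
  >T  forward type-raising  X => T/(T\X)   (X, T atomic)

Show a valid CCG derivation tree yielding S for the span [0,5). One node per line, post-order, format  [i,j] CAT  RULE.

[0,1] N/S  lex  "river"
[1,2] S  lex  "from"
[0,2] N  >  k=1
[2,3] NP  lex  "clearly"
[3,4] N\NP  lex  "dog"
[2,4] N  <  k=3
[4,5] (S\N)\N  lex  "often"
[2,5] S\N  <  k=4
[0,5] S  <  k=2

[0,5] S   <
  [0,2] N   >
    [0,1] "river" : N/S
    [1,2] "from" : S
  [2,5] S\N   <
    [2,4] N   <
      [2,3] "clearly" : NP
      [3,4] "dog" : N\NP
    [4,5] "often" : (S\N)\N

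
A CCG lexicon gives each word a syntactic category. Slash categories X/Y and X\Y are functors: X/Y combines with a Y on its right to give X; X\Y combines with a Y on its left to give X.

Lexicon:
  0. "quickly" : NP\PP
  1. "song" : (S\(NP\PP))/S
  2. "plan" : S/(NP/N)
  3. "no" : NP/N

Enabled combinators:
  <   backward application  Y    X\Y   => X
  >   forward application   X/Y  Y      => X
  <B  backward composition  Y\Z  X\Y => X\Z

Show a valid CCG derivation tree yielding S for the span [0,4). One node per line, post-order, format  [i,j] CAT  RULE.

[0,4] S   <
  [0,1] "quickly" : NP\PP
  [1,4] S\(NP\PP)   >
    [1,2] "song" : (S\(NP\PP))/S
    [2,4] S   >
      [2,3] "plan" : S/(NP/N)
      [3,4] "no" : NP/N

[0,1] NP\PP  lex  "quickly"
[1,2] (S\(NP\PP))/S  lex  "song"
[2,3] S/(NP/N)  lex  "plan"
[3,4] NP/N  lex  "no"
[2,4] S  >  k=3
[1,4] S\(NP\PP)  >  k=2
[0,4] S  <  k=1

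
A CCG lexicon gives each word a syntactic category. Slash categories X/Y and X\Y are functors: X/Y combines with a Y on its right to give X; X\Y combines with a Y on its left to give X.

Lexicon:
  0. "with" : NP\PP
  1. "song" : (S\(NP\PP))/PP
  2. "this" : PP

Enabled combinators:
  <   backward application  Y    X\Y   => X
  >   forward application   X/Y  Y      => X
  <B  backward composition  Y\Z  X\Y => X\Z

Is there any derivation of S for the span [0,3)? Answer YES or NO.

[0,3] S   <
  [0,1] "with" : NP\PP
  [1,3] S\(NP\PP)   >
    [1,2] "song" : (S\(NP\PP))/PP
    [2,3] "this" : PP

YES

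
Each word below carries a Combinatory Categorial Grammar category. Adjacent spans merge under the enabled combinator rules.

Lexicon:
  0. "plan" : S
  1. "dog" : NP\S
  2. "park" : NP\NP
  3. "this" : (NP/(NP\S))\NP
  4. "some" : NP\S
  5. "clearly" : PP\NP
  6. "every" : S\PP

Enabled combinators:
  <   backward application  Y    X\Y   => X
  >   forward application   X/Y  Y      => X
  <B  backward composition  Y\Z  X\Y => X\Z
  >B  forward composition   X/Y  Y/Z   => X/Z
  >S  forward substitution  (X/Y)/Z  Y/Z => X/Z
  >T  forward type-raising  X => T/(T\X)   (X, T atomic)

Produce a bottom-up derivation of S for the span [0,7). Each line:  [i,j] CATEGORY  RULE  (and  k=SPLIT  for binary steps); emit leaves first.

[0,1] S  lex  "plan"
[1,2] NP\S  lex  "dog"
[2,3] NP\NP  lex  "park"
[1,3] NP\S  <B  k=2
[0,3] NP  <  k=1
[3,4] (NP/(NP\S))\NP  lex  "this"
[0,4] NP/(NP\S)  <  k=3
[4,5] NP\S  lex  "some"
[0,5] NP  >  k=4
[5,6] PP\NP  lex  "clearly"
[0,6] PP  <  k=5
[6,7] S\PP  lex  "every"
[0,7] S  <  k=6

[0,7] S   <
  [0,6] PP   <
    [0,5] NP   >
      [0,4] NP/(NP\S)   <
        [0,3] NP   <
          [0,1] "plan" : S
          [1,3] NP\S   <B
            [1,2] "dog" : NP\S
            [2,3] "park" : NP\NP
        [3,4] "this" : (NP/(NP\S))\NP
      [4,5] "some" : NP\S
    [5,6] "clearly" : PP\NP
  [6,7] "every" : S\PP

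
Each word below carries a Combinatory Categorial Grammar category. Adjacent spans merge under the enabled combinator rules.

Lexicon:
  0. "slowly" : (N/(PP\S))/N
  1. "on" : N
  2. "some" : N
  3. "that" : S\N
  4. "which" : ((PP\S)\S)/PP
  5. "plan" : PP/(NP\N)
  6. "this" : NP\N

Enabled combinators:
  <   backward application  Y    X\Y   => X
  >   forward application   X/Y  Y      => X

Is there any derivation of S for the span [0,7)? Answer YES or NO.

(N/(PP\S))/N N N S\N ((PP\S)\S)/PP PP/(NP\N) NP\N
CKY chart[0,7] = {N}; S ∉ chart

NO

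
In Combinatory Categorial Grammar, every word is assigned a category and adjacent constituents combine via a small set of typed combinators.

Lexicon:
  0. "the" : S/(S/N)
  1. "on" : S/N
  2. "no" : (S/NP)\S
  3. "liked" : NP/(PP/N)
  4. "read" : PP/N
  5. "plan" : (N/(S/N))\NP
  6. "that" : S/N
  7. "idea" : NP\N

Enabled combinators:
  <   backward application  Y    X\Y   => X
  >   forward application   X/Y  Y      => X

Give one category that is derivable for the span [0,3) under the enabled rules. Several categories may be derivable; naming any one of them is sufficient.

S/NP

[0,8] S   >
  [0,3] S/NP   <
    [0,2] S   >
      [0,1] "the" : S/(S/N)
      [1,2] "on" : S/N
    [2,3] "no" : (S/NP)\S
  [3,8] NP   <
    [3,7] N   >
      [3,6] N/(S/N)   <
        [3,5] NP   >
          [3,4] "liked" : NP/(PP/N)
          [4,5] "read" : PP/N
        [5,6] "plan" : (N/(S/N))\NP
      [6,7] "that" : S/N
    [7,8] "idea" : NP\N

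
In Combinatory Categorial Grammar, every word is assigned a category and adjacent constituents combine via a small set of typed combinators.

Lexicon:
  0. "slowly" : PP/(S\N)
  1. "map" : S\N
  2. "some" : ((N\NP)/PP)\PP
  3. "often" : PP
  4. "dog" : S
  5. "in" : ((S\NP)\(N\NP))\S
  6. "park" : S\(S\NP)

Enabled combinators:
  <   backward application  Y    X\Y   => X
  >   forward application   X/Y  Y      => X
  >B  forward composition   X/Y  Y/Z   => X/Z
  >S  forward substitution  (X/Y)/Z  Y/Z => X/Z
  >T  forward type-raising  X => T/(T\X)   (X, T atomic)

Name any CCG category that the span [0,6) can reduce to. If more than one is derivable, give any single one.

S\NP

[0,7] S   <
  [0,6] S\NP   <
    [0,4] N\NP   >
      [0,3] (N\NP)/PP   <
        [0,2] PP   >
          [0,1] "slowly" : PP/(S\N)
          [1,2] "map" : S\N
        [2,3] "some" : ((N\NP)/PP)\PP
      [3,4] "often" : PP
    [4,6] (S\NP)\(N\NP)   <
      [4,5] "dog" : S
      [5,6] "in" : ((S\NP)\(N\NP))\S
  [6,7] "park" : S\(S\NP)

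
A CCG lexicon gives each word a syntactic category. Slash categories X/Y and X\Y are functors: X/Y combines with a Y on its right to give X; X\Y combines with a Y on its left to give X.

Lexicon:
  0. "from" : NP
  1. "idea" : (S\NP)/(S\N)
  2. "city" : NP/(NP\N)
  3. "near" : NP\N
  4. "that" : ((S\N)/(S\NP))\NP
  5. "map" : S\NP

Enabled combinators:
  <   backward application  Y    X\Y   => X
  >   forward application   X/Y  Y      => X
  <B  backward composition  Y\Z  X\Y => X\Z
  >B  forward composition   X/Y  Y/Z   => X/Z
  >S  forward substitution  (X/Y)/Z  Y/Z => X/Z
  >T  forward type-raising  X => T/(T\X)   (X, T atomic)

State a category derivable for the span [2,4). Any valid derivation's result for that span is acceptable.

[0,6] S   <
  [0,1] "from" : NP
  [1,6] S\NP   >
    [1,2] "idea" : (S\NP)/(S\N)
    [2,6] S\N   >
      [2,5] (S\N)/(S\NP)   <
        [2,4] NP   >
          [2,3] "city" : NP/(NP\N)
          [3,4] "near" : NP\N
        [4,5] "that" : ((S\N)/(S\NP))\NP
      [5,6] "map" : S\NP

NP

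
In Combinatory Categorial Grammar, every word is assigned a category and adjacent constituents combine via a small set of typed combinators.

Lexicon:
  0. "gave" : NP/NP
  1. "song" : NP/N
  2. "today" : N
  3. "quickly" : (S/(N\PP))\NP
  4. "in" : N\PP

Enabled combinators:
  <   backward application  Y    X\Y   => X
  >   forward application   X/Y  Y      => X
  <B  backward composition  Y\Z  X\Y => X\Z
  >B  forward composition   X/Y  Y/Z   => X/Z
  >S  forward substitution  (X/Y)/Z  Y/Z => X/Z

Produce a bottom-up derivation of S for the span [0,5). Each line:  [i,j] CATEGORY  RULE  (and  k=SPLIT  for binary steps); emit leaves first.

[0,5] S   >
  [0,4] S/(N\PP)   <
    [0,3] NP   >
      [0,2] NP/N   >B
        [0,1] "gave" : NP/NP
        [1,2] "song" : NP/N
      [2,3] "today" : N
    [3,4] "quickly" : (S/(N\PP))\NP
  [4,5] "in" : N\PP

[0,1] NP/NP  lex  "gave"
[1,2] NP/N  lex  "song"
[0,2] NP/N  >B  k=1
[2,3] N  lex  "today"
[0,3] NP  >  k=2
[3,4] (S/(N\PP))\NP  lex  "quickly"
[0,4] S/(N\PP)  <  k=3
[4,5] N\PP  lex  "in"
[0,5] S  >  k=4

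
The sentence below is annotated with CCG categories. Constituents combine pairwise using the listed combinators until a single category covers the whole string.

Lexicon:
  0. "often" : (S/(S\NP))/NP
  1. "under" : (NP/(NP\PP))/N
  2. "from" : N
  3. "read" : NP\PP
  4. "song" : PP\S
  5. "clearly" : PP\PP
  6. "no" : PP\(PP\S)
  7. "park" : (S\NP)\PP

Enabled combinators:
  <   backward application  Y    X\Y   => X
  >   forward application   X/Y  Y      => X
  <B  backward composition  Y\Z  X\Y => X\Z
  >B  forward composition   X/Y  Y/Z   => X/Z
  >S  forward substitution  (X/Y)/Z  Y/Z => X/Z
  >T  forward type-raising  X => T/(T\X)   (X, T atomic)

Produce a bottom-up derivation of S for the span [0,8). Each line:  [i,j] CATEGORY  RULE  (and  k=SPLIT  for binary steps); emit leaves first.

[0,8] S   >
  [0,4] S/(S\NP)   >
    [0,1] "often" : (S/(S\NP))/NP
    [1,4] NP   >
      [1,3] NP/(NP\PP)   >
        [1,2] "under" : (NP/(NP\PP))/N
        [2,3] "from" : N
      [3,4] "read" : NP\PP
  [4,8] S\NP   <
    [4,7] PP   <
      [4,6] PP\S   <B
        [4,5] "song" : PP\S
        [5,6] "clearly" : PP\PP
      [6,7] "no" : PP\(PP\S)
    [7,8] "park" : (S\NP)\PP

[0,1] (S/(S\NP))/NP  lex  "often"
[1,2] (NP/(NP\PP))/N  lex  "under"
[2,3] N  lex  "from"
[1,3] NP/(NP\PP)  >  k=2
[3,4] NP\PP  lex  "read"
[1,4] NP  >  k=3
[0,4] S/(S\NP)  >  k=1
[4,5] PP\S  lex  "song"
[5,6] PP\PP  lex  "clearly"
[4,6] PP\S  <B  k=5
[6,7] PP\(PP\S)  lex  "no"
[4,7] PP  <  k=6
[7,8] (S\NP)\PP  lex  "park"
[4,8] S\NP  <  k=7
[0,8] S  >  k=4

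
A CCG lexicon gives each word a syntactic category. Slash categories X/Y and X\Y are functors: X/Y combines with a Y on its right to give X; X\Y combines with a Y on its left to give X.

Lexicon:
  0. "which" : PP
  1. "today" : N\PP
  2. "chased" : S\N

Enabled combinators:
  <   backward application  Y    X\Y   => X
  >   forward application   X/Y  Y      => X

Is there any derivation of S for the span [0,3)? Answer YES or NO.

YES

[0,3] S   <
  [0,2] N   <
    [0,1] "which" : PP
    [1,2] "today" : N\PP
  [2,3] "chased" : S\N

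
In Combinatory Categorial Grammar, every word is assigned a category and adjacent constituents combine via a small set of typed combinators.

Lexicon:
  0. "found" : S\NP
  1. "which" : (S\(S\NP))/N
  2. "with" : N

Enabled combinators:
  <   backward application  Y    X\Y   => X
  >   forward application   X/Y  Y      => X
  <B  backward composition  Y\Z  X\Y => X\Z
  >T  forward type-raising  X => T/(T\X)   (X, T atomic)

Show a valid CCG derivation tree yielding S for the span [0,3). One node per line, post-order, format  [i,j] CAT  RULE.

[0,3] S   <
  [0,1] "found" : S\NP
  [1,3] S\(S\NP)   >
    [1,2] "which" : (S\(S\NP))/N
    [2,3] "with" : N

[0,1] S\NP  lex  "found"
[1,2] (S\(S\NP))/N  lex  "which"
[2,3] N  lex  "with"
[1,3] S\(S\NP)  >  k=2
[0,3] S  <  k=1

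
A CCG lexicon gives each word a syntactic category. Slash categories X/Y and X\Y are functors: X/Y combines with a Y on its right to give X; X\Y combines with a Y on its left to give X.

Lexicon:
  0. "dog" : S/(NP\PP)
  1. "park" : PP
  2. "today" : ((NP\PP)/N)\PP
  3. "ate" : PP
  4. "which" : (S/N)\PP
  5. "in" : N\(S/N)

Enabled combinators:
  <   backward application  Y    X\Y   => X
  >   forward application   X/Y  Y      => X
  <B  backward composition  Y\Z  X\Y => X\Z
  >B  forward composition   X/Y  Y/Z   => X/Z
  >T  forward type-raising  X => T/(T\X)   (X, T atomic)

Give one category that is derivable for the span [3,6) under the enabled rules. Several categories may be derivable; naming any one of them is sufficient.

N

[0,6] S   >
  [0,3] S/N   >B
    [0,1] "dog" : S/(NP\PP)
    [1,3] (NP\PP)/N   <
      [1,2] "park" : PP
      [2,3] "today" : ((NP\PP)/N)\PP
  [3,6] N   <
    [3,4] "ate" : PP
    [4,6] N\PP   <B
      [4,5] "which" : (S/N)\PP
      [5,6] "in" : N\(S/N)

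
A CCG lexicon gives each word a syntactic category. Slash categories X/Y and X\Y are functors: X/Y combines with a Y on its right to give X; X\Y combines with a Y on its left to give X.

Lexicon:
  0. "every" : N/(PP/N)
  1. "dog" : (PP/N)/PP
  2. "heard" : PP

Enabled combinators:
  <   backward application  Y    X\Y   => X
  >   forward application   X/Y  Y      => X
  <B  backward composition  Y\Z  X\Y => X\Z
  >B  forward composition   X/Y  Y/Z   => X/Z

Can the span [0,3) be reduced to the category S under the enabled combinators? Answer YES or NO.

N/(PP/N) (PP/N)/PP PP
CKY chart[0,3] = {N}; S ∉ chart

NO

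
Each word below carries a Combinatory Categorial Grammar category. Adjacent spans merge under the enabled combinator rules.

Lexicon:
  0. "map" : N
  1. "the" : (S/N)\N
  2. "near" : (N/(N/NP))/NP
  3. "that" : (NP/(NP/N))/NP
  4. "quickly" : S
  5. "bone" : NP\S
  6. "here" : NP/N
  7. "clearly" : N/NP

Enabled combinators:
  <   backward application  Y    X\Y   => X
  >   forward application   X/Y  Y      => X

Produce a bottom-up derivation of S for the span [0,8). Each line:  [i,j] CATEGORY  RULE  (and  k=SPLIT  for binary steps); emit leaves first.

[0,1] N  lex  "map"
[1,2] (S/N)\N  lex  "the"
[0,2] S/N  <  k=1
[2,3] (N/(N/NP))/NP  lex  "near"
[3,4] (NP/(NP/N))/NP  lex  "that"
[4,5] S  lex  "quickly"
[5,6] NP\S  lex  "bone"
[4,6] NP  <  k=5
[3,6] NP/(NP/N)  >  k=4
[6,7] NP/N  lex  "here"
[3,7] NP  >  k=6
[2,7] N/(N/NP)  >  k=3
[7,8] N/NP  lex  "clearly"
[2,8] N  >  k=7
[0,8] S  >  k=2

[0,8] S   >
  [0,2] S/N   <
    [0,1] "map" : N
    [1,2] "the" : (S/N)\N
  [2,8] N   >
    [2,7] N/(N/NP)   >
      [2,3] "near" : (N/(N/NP))/NP
      [3,7] NP   >
        [3,6] NP/(NP/N)   >
          [3,4] "that" : (NP/(NP/N))/NP
          [4,6] NP   <
            [4,5] "quickly" : S
            [5,6] "bone" : NP\S
        [6,7] "here" : NP/N
    [7,8] "clearly" : N/NP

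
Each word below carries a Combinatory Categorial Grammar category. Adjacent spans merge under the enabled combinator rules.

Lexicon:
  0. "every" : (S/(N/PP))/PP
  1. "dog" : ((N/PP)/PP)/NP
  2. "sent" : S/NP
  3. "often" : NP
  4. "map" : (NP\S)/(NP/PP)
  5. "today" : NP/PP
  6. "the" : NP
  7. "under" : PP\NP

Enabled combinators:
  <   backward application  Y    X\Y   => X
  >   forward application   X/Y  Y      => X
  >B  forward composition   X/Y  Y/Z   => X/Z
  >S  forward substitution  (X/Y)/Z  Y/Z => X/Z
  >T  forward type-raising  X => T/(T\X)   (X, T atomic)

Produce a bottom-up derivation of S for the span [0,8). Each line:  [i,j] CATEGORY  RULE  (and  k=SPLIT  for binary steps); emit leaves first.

[0,1] (S/(N/PP))/PP  lex  "every"
[1,2] ((N/PP)/PP)/NP  lex  "dog"
[2,3] S/NP  lex  "sent"
[3,4] NP  lex  "often"
[2,4] S  >  k=3
[4,5] (NP\S)/(NP/PP)  lex  "map"
[5,6] NP/PP  lex  "today"
[4,6] NP\S  >  k=5
[2,6] NP  <  k=4
[1,6] (N/PP)/PP  >  k=2
[0,6] S/PP  >S  k=1
[6,7] NP  lex  "the"
[7,8] PP\NP  lex  "under"
[6,8] PP  <  k=7
[0,8] S  >  k=6

[0,8] S   >
  [0,6] S/PP   >S
    [0,1] "every" : (S/(N/PP))/PP
    [1,6] (N/PP)/PP   >
      [1,2] "dog" : ((N/PP)/PP)/NP
      [2,6] NP   <
        [2,4] S   >
          [2,3] "sent" : S/NP
          [3,4] "often" : NP
        [4,6] NP\S   >
          [4,5] "map" : (NP\S)/(NP/PP)
          [5,6] "today" : NP/PP
  [6,8] PP   <
    [6,7] "the" : NP
    [7,8] "under" : PP\NP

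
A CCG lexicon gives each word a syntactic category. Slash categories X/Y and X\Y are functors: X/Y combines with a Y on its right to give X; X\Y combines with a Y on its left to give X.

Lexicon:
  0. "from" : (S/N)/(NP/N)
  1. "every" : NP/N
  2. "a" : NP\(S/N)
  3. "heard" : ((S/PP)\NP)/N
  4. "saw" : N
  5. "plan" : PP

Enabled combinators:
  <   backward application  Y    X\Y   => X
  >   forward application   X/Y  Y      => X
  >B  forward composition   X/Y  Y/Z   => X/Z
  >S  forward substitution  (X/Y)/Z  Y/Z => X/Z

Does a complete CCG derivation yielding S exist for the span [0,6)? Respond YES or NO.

[0,6] S   >
  [0,5] S/PP   <
    [0,3] NP   <
      [0,2] S/N   >
        [0,1] "from" : (S/N)/(NP/N)
        [1,2] "every" : NP/N
      [2,3] "a" : NP\(S/N)
    [3,5] (S/PP)\NP   >
      [3,4] "heard" : ((S/PP)\NP)/N
      [4,5] "saw" : N
  [5,6] "plan" : PP

YES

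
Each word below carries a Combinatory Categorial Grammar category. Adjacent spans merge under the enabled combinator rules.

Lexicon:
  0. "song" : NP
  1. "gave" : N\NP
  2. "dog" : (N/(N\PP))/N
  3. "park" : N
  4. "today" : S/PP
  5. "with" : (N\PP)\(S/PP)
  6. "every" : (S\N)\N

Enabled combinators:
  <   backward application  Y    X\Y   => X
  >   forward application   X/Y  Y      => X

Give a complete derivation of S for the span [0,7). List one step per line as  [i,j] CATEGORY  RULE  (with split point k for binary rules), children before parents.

[0,1] NP  lex  "song"
[1,2] N\NP  lex  "gave"
[0,2] N  <  k=1
[2,3] (N/(N\PP))/N  lex  "dog"
[3,4] N  lex  "park"
[2,4] N/(N\PP)  >  k=3
[4,5] S/PP  lex  "today"
[5,6] (N\PP)\(S/PP)  lex  "with"
[4,6] N\PP  <  k=5
[2,6] N  >  k=4
[6,7] (S\N)\N  lex  "every"
[2,7] S\N  <  k=6
[0,7] S  <  k=2

[0,7] S   <
  [0,2] N   <
    [0,1] "song" : NP
    [1,2] "gave" : N\NP
  [2,7] S\N   <
    [2,6] N   >
      [2,4] N/(N\PP)   >
        [2,3] "dog" : (N/(N\PP))/N
        [3,4] "park" : N
      [4,6] N\PP   <
        [4,5] "today" : S/PP
        [5,6] "with" : (N\PP)\(S/PP)
    [6,7] "every" : (S\N)\N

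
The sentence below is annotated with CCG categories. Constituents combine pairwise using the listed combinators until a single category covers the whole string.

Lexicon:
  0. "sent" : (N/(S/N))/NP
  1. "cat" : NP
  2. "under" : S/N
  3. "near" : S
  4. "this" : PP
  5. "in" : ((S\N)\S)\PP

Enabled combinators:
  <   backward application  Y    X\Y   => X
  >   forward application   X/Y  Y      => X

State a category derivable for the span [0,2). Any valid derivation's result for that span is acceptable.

N/(S/N)

[0,6] S   <
  [0,3] N   >
    [0,2] N/(S/N)   >
      [0,1] "sent" : (N/(S/N))/NP
      [1,2] "cat" : NP
    [2,3] "under" : S/N
  [3,6] S\N   <
    [3,4] "near" : S
    [4,6] (S\N)\S   <
      [4,5] "this" : PP
      [5,6] "in" : ((S\N)\S)\PP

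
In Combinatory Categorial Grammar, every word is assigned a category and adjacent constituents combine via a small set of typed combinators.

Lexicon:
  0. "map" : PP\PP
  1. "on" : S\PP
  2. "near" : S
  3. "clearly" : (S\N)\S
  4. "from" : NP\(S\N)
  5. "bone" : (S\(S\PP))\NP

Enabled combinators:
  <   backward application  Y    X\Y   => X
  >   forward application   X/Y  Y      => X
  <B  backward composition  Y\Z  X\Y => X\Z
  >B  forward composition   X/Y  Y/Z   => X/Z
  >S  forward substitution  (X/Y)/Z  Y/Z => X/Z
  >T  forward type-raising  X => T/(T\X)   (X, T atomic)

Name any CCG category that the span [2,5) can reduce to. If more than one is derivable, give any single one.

[0,6] S   <
  [0,2] S\PP   <B
    [0,1] "map" : PP\PP
    [1,2] "on" : S\PP
  [2,6] S\(S\PP)   <
    [2,5] NP   >
      [2,3] NP/(NP\S)   >T
        [2,3] "near" : S
      [3,5] NP\S   <B
        [3,4] "clearly" : (S\N)\S
        [4,5] "from" : NP\(S\N)
    [5,6] "bone" : (S\(S\PP))\NP

NP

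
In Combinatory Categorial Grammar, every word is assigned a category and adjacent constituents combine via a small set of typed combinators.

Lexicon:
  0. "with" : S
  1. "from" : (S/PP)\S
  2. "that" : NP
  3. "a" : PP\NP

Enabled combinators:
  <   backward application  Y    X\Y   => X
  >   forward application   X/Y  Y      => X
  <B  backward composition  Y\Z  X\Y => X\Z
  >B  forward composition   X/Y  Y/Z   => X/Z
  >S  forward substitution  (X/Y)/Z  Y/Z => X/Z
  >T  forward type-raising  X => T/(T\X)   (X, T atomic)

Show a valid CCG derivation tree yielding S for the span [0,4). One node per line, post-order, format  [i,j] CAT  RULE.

[0,4] S   >
  [0,2] S/PP   <
    [0,1] "with" : S
    [1,2] "from" : (S/PP)\S
  [2,4] PP   >
    [2,3] PP/(PP\NP)   >T
      [2,3] "that" : NP
    [3,4] "a" : PP\NP

[0,1] S  lex  "with"
[1,2] (S/PP)\S  lex  "from"
[0,2] S/PP  <  k=1
[2,3] NP  lex  "that"
[2,3] PP/(PP\NP)  >T
[3,4] PP\NP  lex  "a"
[2,4] PP  >  k=3
[0,4] S  >  k=2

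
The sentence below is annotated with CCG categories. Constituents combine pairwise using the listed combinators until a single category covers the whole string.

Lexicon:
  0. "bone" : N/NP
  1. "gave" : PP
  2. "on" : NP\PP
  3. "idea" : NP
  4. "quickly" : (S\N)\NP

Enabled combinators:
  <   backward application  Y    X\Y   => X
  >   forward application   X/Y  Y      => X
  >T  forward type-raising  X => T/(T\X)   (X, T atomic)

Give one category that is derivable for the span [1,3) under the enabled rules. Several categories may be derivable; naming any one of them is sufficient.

NP

[0,5] S   <
  [0,3] N   >
    [0,1] "bone" : N/NP
    [1,3] NP   <
      [1,2] "gave" : PP
      [2,3] "on" : NP\PP
  [3,5] S\N   <
    [3,4] "idea" : NP
    [4,5] "quickly" : (S\N)\NP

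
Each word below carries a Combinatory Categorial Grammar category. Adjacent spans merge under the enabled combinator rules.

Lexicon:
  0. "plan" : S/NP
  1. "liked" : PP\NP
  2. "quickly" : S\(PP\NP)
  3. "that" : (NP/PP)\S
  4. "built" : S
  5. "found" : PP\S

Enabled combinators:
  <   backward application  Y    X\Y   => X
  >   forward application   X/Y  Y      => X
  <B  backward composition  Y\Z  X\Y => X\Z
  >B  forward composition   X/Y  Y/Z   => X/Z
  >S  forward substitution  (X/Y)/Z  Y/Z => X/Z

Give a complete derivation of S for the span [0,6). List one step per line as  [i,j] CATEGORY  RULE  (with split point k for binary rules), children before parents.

[0,6] S   >
  [0,1] "plan" : S/NP
  [1,6] NP   >
    [1,4] NP/PP   <
      [1,3] S   <
        [1,2] "liked" : PP\NP
        [2,3] "quickly" : S\(PP\NP)
      [3,4] "that" : (NP/PP)\S
    [4,6] PP   <
      [4,5] "built" : S
      [5,6] "found" : PP\S

[0,1] S/NP  lex  "plan"
[1,2] PP\NP  lex  "liked"
[2,3] S\(PP\NP)  lex  "quickly"
[1,3] S  <  k=2
[3,4] (NP/PP)\S  lex  "that"
[1,4] NP/PP  <  k=3
[4,5] S  lex  "built"
[5,6] PP\S  lex  "found"
[4,6] PP  <  k=5
[1,6] NP  >  k=4
[0,6] S  >  k=1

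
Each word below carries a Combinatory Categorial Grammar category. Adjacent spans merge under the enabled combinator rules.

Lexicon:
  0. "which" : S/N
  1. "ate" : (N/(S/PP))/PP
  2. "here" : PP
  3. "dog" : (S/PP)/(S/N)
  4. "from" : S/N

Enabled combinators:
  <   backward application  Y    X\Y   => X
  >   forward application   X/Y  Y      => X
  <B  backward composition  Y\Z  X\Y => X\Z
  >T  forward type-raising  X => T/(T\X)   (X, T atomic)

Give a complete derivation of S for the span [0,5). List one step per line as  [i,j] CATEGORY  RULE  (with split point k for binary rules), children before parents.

[0,1] S/N  lex  "which"
[1,2] (N/(S/PP))/PP  lex  "ate"
[2,3] PP  lex  "here"
[1,3] N/(S/PP)  >  k=2
[3,4] (S/PP)/(S/N)  lex  "dog"
[4,5] S/N  lex  "from"
[3,5] S/PP  >  k=4
[1,5] N  >  k=3
[0,5] S  >  k=1

[0,5] S   >
  [0,1] "which" : S/N
  [1,5] N   >
    [1,3] N/(S/PP)   >
      [1,2] "ate" : (N/(S/PP))/PP
      [2,3] "here" : PP
    [3,5] S/PP   >
      [3,4] "dog" : (S/PP)/(S/N)
      [4,5] "from" : S/N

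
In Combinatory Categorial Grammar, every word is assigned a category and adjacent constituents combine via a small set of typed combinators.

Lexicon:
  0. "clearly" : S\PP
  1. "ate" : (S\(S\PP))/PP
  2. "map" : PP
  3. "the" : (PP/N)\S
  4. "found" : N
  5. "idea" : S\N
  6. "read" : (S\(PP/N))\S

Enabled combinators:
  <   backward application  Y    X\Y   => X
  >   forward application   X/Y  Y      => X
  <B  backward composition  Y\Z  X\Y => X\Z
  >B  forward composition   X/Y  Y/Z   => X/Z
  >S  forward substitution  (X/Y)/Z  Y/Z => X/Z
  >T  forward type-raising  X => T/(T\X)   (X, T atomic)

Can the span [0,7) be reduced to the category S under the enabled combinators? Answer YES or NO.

[0,7] S   <
  [0,4] PP/N   <
    [0,3] S   <
      [0,1] "clearly" : S\PP
      [1,3] S\(S\PP)   >
        [1,2] "ate" : (S\(S\PP))/PP
        [2,3] "map" : PP
    [3,4] "the" : (PP/N)\S
  [4,7] S\(PP/N)   <
    [4,6] S   <
      [4,5] "found" : N
      [5,6] "idea" : S\N
    [6,7] "read" : (S\(PP/N))\S

YES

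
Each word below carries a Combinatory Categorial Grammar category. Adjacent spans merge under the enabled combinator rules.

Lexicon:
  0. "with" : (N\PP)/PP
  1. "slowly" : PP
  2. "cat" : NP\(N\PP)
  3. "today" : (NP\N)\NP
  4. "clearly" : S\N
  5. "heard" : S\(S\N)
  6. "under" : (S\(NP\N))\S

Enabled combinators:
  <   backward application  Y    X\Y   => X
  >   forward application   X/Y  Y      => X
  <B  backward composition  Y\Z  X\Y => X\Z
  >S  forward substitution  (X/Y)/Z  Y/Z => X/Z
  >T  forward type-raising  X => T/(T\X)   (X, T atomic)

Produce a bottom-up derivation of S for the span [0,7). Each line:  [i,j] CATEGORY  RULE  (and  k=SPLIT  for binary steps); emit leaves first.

[0,7] S   <
  [0,4] NP\N   <
    [0,3] NP   <
      [0,2] N\PP   >
        [0,1] "with" : (N\PP)/PP
        [1,2] "slowly" : PP
      [2,3] "cat" : NP\(N\PP)
    [3,4] "today" : (NP\N)\NP
  [4,7] S\(NP\N)   <
    [4,6] S   <
      [4,5] "clearly" : S\N
      [5,6] "heard" : S\(S\N)
    [6,7] "under" : (S\(NP\N))\S

[0,1] (N\PP)/PP  lex  "with"
[1,2] PP  lex  "slowly"
[0,2] N\PP  >  k=1
[2,3] NP\(N\PP)  lex  "cat"
[0,3] NP  <  k=2
[3,4] (NP\N)\NP  lex  "today"
[0,4] NP\N  <  k=3
[4,5] S\N  lex  "clearly"
[5,6] S\(S\N)  lex  "heard"
[4,6] S  <  k=5
[6,7] (S\(NP\N))\S  lex  "under"
[4,7] S\(NP\N)  <  k=6
[0,7] S  <  k=4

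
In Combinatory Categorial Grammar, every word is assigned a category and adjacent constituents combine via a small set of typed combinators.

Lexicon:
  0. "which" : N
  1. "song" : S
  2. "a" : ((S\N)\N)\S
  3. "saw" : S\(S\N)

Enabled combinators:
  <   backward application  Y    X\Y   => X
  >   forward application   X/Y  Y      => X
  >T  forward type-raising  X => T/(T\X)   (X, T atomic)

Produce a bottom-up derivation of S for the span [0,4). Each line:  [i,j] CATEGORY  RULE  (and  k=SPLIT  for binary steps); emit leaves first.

[0,4] S   <
  [0,3] S\N   <
    [0,1] "which" : N
    [1,3] (S\N)\N   <
      [1,2] "song" : S
      [2,3] "a" : ((S\N)\N)\S
  [3,4] "saw" : S\(S\N)

[0,1] N  lex  "which"
[1,2] S  lex  "song"
[2,3] ((S\N)\N)\S  lex  "a"
[1,3] (S\N)\N  <  k=2
[0,3] S\N  <  k=1
[3,4] S\(S\N)  lex  "saw"
[0,4] S  <  k=3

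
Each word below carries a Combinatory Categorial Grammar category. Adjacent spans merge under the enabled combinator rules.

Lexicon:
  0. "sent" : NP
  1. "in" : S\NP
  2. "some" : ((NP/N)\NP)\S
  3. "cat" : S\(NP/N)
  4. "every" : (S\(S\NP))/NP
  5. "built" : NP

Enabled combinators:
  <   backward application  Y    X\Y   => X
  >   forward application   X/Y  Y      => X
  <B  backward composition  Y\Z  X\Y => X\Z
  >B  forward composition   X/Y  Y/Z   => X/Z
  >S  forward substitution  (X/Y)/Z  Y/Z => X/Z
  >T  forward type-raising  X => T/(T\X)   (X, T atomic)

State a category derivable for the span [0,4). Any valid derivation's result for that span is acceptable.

[0,6] S   <
  [0,4] S\NP   <B
    [0,3] (NP/N)\NP   <
      [0,2] S   >
        [0,1] S/(S\NP)   >T
          [0,1] "sent" : NP
        [1,2] "in" : S\NP
      [2,3] "some" : ((NP/N)\NP)\S
    [3,4] "cat" : S\(NP/N)
  [4,6] S\(S\NP)   >
    [4,5] "every" : (S\(S\NP))/NP
    [5,6] "built" : NP

S\NP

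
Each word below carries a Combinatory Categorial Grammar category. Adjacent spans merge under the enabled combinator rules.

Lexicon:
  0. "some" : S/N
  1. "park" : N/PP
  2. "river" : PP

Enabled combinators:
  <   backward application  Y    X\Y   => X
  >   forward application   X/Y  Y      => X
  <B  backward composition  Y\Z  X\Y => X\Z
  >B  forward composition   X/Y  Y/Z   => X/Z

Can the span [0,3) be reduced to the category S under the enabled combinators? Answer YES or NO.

YES

[0,3] S   >
  [0,1] "some" : S/N
  [1,3] N   >
    [1,2] "park" : N/PP
    [2,3] "river" : PP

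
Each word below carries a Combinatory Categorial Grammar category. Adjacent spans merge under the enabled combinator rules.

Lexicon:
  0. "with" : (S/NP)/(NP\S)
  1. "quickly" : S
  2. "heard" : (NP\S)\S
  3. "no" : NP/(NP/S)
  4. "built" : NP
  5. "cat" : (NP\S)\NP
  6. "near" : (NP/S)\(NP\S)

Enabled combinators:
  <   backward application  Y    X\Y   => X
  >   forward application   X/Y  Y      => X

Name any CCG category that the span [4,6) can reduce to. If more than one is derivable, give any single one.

[0,7] S   >
  [0,3] S/NP   >
    [0,1] "with" : (S/NP)/(NP\S)
    [1,3] NP\S   <
      [1,2] "quickly" : S
      [2,3] "heard" : (NP\S)\S
  [3,7] NP   >
    [3,4] "no" : NP/(NP/S)
    [4,7] NP/S   <
      [4,6] NP\S   <
        [4,5] "built" : NP
        [5,6] "cat" : (NP\S)\NP
      [6,7] "near" : (NP/S)\(NP\S)

NP\S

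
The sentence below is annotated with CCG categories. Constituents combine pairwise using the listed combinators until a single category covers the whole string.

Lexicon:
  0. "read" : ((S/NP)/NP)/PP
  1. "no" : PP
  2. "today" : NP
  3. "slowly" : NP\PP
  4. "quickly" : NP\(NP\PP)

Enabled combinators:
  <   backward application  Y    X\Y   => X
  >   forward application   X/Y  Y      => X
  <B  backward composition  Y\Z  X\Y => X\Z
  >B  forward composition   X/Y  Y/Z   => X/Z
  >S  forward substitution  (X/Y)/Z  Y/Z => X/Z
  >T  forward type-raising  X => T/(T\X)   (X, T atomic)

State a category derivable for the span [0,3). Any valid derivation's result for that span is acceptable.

[0,5] S   >
  [0,3] S/NP   >
    [0,2] (S/NP)/NP   >
      [0,1] "read" : ((S/NP)/NP)/PP
      [1,2] "no" : PP
    [2,3] "today" : NP
  [3,5] NP   <
    [3,4] "slowly" : NP\PP
    [4,5] "quickly" : NP\(NP\PP)

S/NP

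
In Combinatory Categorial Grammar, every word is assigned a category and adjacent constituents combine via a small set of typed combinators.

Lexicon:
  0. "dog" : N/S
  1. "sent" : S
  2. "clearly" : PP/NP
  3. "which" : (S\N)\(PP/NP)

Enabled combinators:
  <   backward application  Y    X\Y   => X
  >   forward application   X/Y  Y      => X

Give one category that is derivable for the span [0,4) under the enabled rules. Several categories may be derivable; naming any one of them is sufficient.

S

[0,4] S   <
  [0,2] N   >
    [0,1] "dog" : N/S
    [1,2] "sent" : S
  [2,4] S\N   <
    [2,3] "clearly" : PP/NP
    [3,4] "which" : (S\N)\(PP/NP)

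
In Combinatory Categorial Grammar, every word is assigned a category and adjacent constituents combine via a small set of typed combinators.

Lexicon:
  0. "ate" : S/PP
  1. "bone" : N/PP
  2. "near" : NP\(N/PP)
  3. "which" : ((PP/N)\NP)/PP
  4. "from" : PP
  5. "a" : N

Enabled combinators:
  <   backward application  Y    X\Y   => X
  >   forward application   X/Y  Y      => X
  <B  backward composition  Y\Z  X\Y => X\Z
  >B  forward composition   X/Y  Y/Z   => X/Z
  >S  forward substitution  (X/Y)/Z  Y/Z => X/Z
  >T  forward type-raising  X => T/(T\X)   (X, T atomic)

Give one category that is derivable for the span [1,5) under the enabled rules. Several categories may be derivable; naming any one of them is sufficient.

PP/N

[0,6] S   >
  [0,5] S/N   >B
    [0,1] "ate" : S/PP
    [1,5] PP/N   <
      [1,3] NP   <
        [1,2] "bone" : N/PP
        [2,3] "near" : NP\(N/PP)
      [3,5] (PP/N)\NP   >
        [3,4] "which" : ((PP/N)\NP)/PP
        [4,5] "from" : PP
  [5,6] "a" : N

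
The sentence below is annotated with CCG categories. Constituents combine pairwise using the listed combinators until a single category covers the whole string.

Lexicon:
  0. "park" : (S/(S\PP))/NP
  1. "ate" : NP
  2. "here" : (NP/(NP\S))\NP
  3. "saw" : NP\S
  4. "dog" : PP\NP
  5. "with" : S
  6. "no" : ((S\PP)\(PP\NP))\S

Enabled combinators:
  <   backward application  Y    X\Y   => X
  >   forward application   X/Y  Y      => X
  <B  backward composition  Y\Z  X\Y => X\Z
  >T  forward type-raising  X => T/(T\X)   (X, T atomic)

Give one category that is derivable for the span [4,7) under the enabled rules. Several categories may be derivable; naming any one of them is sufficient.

S\PP

[0,7] S   >
  [0,4] S/(S\PP)   >
    [0,1] "park" : (S/(S\PP))/NP
    [1,4] NP   >
      [1,3] NP/(NP\S)   <
        [1,2] "ate" : NP
        [2,3] "here" : (NP/(NP\S))\NP
      [3,4] "saw" : NP\S
  [4,7] S\PP   <
    [4,5] "dog" : PP\NP
    [5,7] (S\PP)\(PP\NP)   <
      [5,6] "with" : S
      [6,7] "no" : ((S\PP)\(PP\NP))\S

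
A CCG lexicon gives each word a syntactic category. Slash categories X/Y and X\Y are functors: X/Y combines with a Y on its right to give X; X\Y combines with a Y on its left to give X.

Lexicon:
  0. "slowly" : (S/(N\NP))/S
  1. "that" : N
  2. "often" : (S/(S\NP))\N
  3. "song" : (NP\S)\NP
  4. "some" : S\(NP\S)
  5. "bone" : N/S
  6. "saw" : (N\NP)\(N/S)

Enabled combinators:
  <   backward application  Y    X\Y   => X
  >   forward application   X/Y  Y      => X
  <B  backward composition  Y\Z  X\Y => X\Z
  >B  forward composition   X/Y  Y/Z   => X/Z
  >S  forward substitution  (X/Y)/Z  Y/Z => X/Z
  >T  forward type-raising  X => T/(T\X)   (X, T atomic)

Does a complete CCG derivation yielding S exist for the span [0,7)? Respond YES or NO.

[0,7] S   >
  [0,5] S/(N\NP)   >
    [0,1] "slowly" : (S/(N\NP))/S
    [1,5] S   >
      [1,3] S/(S\NP)   <
        [1,2] "that" : N
        [2,3] "often" : (S/(S\NP))\N
      [3,5] S\NP   <B
        [3,4] "song" : (NP\S)\NP
        [4,5] "some" : S\(NP\S)
  [5,7] N\NP   <
    [5,6] "bone" : N/S
    [6,7] "saw" : (N\NP)\(N/S)

YES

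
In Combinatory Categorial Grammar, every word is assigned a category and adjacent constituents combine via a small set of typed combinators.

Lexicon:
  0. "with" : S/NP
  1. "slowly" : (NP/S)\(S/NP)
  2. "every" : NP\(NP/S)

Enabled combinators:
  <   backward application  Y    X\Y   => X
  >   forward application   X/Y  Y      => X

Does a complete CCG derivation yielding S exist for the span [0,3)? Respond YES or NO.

S/NP (NP/S)\(S/NP) NP\(NP/S)
CKY chart[0,3] = {NP}; S ∉ chart

NO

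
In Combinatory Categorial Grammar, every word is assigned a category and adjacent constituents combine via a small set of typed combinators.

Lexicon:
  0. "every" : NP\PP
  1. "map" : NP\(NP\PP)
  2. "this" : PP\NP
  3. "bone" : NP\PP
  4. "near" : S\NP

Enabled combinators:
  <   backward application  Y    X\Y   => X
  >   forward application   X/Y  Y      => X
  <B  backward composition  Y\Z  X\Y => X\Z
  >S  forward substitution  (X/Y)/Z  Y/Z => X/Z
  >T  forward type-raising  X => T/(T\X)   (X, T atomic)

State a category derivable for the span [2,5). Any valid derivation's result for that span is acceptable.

S\NP

[0,5] S   <
  [0,2] NP   <
    [0,1] "every" : NP\PP
    [1,2] "map" : NP\(NP\PP)
  [2,5] S\NP   <B
    [2,4] NP\NP   <B
      [2,3] "this" : PP\NP
      [3,4] "bone" : NP\PP
    [4,5] "near" : S\NP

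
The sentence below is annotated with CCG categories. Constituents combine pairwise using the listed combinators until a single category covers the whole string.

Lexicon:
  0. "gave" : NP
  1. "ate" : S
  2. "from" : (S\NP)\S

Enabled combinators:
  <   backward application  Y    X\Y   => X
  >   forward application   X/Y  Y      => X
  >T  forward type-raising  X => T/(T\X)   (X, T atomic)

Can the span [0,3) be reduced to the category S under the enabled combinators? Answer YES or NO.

YES

[0,3] S   <
  [0,1] "gave" : NP
  [1,3] S\NP   <
    [1,2] "ate" : S
    [2,3] "from" : (S\NP)\S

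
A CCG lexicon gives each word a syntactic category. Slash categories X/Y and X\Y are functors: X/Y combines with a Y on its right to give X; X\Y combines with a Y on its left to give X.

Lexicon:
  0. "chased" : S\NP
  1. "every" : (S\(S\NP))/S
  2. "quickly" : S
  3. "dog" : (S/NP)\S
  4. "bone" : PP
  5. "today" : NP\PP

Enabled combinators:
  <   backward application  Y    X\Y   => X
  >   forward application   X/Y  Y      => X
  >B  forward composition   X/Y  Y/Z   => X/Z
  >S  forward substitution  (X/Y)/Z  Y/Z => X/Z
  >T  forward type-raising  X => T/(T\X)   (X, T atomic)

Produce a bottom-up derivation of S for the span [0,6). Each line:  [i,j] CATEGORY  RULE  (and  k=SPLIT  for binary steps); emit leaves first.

[0,6] S   >
  [0,4] S/NP   <
    [0,3] S   <
      [0,1] "chased" : S\NP
      [1,3] S\(S\NP)   >
        [1,2] "every" : (S\(S\NP))/S
        [2,3] "quickly" : S
    [3,4] "dog" : (S/NP)\S
  [4,6] NP   <
    [4,5] "bone" : PP
    [5,6] "today" : NP\PP

[0,1] S\NP  lex  "chased"
[1,2] (S\(S\NP))/S  lex  "every"
[2,3] S  lex  "quickly"
[1,3] S\(S\NP)  >  k=2
[0,3] S  <  k=1
[3,4] (S/NP)\S  lex  "dog"
[0,4] S/NP  <  k=3
[4,5] PP  lex  "bone"
[5,6] NP\PP  lex  "today"
[4,6] NP  <  k=5
[0,6] S  >  k=4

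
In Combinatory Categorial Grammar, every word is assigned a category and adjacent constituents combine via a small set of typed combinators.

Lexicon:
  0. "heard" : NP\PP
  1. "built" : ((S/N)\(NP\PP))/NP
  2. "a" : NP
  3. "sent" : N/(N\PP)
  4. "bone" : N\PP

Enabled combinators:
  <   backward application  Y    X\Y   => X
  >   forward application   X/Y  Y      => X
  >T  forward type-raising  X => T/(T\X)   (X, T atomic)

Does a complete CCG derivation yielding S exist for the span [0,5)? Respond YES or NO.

[0,5] S   >
  [0,3] S/N   <
    [0,1] "heard" : NP\PP
    [1,3] (S/N)\(NP\PP)   >
      [1,2] "built" : ((S/N)\(NP\PP))/NP
      [2,3] "a" : NP
  [3,5] N   >
    [3,4] "sent" : N/(N\PP)
    [4,5] "bone" : N\PP

YES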